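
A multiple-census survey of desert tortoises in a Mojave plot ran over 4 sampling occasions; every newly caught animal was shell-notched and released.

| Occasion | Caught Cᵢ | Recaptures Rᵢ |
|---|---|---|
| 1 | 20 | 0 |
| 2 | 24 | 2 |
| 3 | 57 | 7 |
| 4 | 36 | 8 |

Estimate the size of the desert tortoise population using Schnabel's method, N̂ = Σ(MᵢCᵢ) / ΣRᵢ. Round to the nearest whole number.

N ≈ 364

Marked at large before each occasion: Mᵢ = Σⱼ<ᵢ (Cⱼ − Rⱼ) → M1=0, M2=20, M3=42, M4=92
Σ MᵢCᵢ = 0·20 + 20·24 + 42·57 + 92·36 = 0 + 480 + 2394 + 3312 = 6186
Σ Rᵢ = 0 + 2 + 7 + 8 = 17
N̂ = 6186 / 17 ≈ 363.9 → 364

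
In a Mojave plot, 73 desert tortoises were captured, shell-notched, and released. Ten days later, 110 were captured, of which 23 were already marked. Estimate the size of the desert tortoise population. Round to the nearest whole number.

The marked fraction in the recapture sample should equal the marked fraction in the population: 23/110 = 73/N.
N = (73 × 110) / 23 = 8030 / 23 ≈ 349.1 → 349

N ≈ 349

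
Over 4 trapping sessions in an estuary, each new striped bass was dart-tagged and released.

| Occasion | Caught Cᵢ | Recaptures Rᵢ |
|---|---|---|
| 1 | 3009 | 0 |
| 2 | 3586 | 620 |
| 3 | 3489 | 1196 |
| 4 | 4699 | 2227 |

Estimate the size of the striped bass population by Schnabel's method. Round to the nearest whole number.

N ≈ 17,435

Marked at large before each occasion: Mᵢ = Σⱼ<ᵢ (Cⱼ − Rⱼ) → M1=0, M2=3009, M3=5975, M4=8268
Σ MᵢCᵢ = 0·3009 + 3009·3586 + 5975·3489 + 8268·4699 = 0 + 10790274 + 20846775 + 38851332 = 70488381
Σ Rᵢ = 0 + 620 + 1196 + 2227 = 4043
N̂ = 70488381 / 4043 ≈ 17434.7 → 17435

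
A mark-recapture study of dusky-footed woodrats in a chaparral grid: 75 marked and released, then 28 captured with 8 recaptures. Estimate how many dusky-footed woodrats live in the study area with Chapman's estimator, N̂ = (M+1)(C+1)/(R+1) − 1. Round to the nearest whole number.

N̂ = (75+1)(28+1)/(8+1) − 1 = 76·29/9 − 1
= 2204/9 − 1 ≈ 244.9 − 1 ≈ 243.9 → 244

N ≈ 244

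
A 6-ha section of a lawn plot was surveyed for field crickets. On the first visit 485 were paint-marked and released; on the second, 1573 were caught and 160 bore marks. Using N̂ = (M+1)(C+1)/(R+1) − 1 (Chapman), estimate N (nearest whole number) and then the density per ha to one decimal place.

density ≈ 791.7 field crickets per ha

N̂ = 486·1574/161 − 1 = 764964/161 − 1 ≈ 4750.3 → 4750
Density = N̂ / area = 4750 / 6 ≈ 791.67 → 791.7 per ha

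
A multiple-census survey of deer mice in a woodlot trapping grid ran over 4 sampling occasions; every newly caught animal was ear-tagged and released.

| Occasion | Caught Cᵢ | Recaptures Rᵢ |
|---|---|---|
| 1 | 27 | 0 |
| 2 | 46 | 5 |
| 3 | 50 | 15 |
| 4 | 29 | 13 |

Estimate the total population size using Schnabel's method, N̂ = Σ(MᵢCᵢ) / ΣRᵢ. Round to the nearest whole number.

Marked at large before each occasion: Mᵢ = Σⱼ<ᵢ (Cⱼ − Rⱼ) → M1=0, M2=27, M3=68, M4=103
Σ MᵢCᵢ = 0·27 + 27·46 + 68·50 + 103·29 = 0 + 1242 + 3400 + 2987 = 7629
Σ Rᵢ = 0 + 5 + 15 + 13 = 33
N̂ = 7629 / 33 ≈ 231.2 → 231

N ≈ 231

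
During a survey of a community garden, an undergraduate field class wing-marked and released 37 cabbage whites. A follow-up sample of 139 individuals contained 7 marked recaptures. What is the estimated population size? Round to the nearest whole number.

N = (37 × 139) / 7 = 5143 / 7 ≈ 734.7 → 735

N ≈ 735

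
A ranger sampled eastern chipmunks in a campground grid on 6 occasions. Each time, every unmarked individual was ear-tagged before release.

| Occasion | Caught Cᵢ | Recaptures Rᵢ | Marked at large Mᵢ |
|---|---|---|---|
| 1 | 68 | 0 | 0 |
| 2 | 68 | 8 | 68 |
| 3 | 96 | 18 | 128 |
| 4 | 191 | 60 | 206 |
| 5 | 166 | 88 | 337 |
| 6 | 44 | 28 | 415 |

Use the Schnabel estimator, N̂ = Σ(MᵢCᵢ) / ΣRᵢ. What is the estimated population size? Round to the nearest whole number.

Σ MᵢCᵢ = 0·68 + 68·68 + 128·96 + 206·191 + 337·166 + 415·44 = 0 + 4624 + 12288 + 39346 + 55942 + 18260 = 130460
Σ Rᵢ = 0 + 8 + 18 + 60 + 88 + 28 = 202
N̂ = 130460 / 202 ≈ 645.8 → 646

N ≈ 646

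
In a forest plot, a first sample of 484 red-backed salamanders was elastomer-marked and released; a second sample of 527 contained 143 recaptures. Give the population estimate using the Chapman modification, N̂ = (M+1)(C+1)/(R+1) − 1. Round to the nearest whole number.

N̂ = (484+1)(527+1)/(143+1) − 1 = 485·528/144 − 1
= 256080/144 − 1 ≈ 1778.3 − 1 ≈ 1777.3 → 1777

N ≈ 1777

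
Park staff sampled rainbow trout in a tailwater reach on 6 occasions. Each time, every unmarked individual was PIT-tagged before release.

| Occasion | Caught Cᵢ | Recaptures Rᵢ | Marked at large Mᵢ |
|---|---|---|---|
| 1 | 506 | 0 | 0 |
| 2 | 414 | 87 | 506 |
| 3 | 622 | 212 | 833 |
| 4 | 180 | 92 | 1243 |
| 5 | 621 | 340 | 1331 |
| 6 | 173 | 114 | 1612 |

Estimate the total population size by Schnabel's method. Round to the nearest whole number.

Σ MᵢCᵢ = 0·506 + 506·414 + 833·622 + 1243·180 + 1331·621 + 1612·173 = 0 + 209484 + 518126 + 223740 + 826551 + 278876 = 2056777
Σ Rᵢ = 0 + 87 + 212 + 92 + 340 + 114 = 845
N̂ = 2056777 / 845 ≈ 2434.1 → 2434

N ≈ 2434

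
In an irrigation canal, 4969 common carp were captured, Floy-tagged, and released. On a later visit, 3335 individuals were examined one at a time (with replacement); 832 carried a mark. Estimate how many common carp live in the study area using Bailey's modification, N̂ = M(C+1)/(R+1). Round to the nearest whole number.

N ≈ 19,900

N̂ = 4969·(3335+1)/(832+1) = 4969·3336/833 = 16576584/833 ≈ 19899.9 → 19900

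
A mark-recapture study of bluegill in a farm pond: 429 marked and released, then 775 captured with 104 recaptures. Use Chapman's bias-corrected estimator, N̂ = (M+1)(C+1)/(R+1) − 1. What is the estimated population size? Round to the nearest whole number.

N ≈ 3177

N̂ = (429+1)(775+1)/(104+1) − 1 = 430·776/105 − 1
= 333680/105 − 1 ≈ 3177.9 − 1 ≈ 3176.9 → 3177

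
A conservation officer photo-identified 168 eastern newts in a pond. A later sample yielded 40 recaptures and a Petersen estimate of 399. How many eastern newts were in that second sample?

C = 95

From N = M·C/R: C = N·R / M = 399·40 / 168 = 15960 / 168 = 95.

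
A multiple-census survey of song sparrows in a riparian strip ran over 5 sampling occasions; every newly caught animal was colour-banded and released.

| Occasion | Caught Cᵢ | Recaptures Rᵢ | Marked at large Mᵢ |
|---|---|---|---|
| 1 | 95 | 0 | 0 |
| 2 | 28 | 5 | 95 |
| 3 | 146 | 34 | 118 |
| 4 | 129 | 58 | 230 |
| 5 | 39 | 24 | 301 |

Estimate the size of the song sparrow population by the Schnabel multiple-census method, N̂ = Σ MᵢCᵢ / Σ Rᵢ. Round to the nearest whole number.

N ≈ 507

Σ MᵢCᵢ = 0·95 + 95·28 + 118·146 + 230·129 + 301·39 = 0 + 2660 + 17228 + 29670 + 11739 = 61297
Σ Rᵢ = 0 + 5 + 34 + 58 + 24 = 121
N̂ = 61297 / 121 ≈ 506.6 → 507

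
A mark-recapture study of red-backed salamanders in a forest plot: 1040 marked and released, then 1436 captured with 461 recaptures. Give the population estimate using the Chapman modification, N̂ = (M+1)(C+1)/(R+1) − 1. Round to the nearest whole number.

N ≈ 3237

N̂ = (1040+1)(1436+1)/(461+1) − 1 = 1041·1437/462 − 1
= 1495917/462 − 1 ≈ 3237.9 − 1 ≈ 3236.9 → 3237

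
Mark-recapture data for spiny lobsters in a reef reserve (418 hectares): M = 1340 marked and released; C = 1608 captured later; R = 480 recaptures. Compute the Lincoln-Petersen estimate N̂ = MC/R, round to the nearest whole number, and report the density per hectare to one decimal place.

N̂ = 1340·1608/480 = 2154720/480 = 4489
Density = N̂ / area = 4489 / 418 ≈ 10.74 → 10.7 per hectare

density ≈ 10.7 spiny lobsters per hectare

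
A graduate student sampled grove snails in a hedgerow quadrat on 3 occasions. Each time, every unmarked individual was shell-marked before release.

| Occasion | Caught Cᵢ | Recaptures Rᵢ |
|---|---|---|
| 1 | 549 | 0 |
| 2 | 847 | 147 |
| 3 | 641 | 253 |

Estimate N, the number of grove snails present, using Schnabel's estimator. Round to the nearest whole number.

N ≈ 3164

Marked at large before each occasion: Mᵢ = Σⱼ<ᵢ (Cⱼ − Rⱼ) → M1=0, M2=549, M3=1249
Σ MᵢCᵢ = 0·549 + 549·847 + 1249·641 = 0 + 465003 + 800609 = 1265612
Σ Rᵢ = 0 + 147 + 253 = 400
N̂ = 1265612 / 400 ≈ 3164.0 → 3164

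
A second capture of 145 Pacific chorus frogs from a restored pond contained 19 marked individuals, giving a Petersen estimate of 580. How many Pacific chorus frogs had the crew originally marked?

From N = M·C/R: M = N·R / C = 580·19 / 145 = 11020 / 145 = 76.

M = 76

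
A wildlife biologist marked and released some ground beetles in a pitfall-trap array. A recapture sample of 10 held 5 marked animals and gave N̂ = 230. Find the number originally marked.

From N = M·C/R: M = N·R / C = 230·5 / 10 = 1150 / 10 = 115.

M = 115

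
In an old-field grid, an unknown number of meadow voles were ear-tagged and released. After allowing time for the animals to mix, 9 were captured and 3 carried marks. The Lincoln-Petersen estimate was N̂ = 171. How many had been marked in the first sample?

From N = M·C/R: M = N·R / C = 171·3 / 9 = 513 / 9 = 57.

M = 57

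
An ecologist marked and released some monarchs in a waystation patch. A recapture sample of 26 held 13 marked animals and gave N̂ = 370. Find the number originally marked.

From N = M·C/R: M = N·R / C = 370·13 / 26 = 4810 / 26 = 185.

M = 185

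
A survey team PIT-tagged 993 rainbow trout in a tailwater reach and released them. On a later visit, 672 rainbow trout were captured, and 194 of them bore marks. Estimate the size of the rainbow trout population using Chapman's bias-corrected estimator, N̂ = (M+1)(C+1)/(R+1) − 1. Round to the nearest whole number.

N ≈ 3430

N̂ = (993+1)(672+1)/(194+1) − 1 = 994·673/195 − 1
= 668962/195 − 1 ≈ 3430.6 − 1 ≈ 3429.6 → 3430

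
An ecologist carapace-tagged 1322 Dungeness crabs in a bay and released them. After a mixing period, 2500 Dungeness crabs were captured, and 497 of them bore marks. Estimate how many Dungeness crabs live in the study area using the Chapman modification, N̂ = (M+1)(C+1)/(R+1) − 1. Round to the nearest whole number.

N̂ = (1322+1)(2500+1)/(497+1) − 1 = 1323·2501/498 − 1
= 3308823/498 − 1 ≈ 6644.2 − 1 ≈ 6643.2 → 6643

N ≈ 6643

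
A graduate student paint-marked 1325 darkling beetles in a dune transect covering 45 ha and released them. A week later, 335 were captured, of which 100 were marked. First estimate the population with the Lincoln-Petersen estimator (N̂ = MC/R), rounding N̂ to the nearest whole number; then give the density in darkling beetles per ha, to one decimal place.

N̂ = 1325·335/100 = 443875/100 ≈ 4438.8 → 4439
Density = N̂ / area = 4439 / 45 ≈ 98.64 → 98.6 per ha

density ≈ 98.6 darkling beetles per ha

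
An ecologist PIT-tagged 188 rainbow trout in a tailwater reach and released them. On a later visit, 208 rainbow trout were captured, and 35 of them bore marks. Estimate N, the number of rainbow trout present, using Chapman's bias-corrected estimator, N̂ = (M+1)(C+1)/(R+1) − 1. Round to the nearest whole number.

N ≈ 1096

N̂ = (188+1)(208+1)/(35+1) − 1 = 189·209/36 − 1
= 39501/36 − 1 ≈ 1097.2 − 1 ≈ 1096.2 → 1096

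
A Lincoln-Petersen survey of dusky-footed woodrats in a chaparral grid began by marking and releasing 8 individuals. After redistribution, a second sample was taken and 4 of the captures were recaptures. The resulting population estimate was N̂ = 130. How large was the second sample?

From N = M·C/R: C = N·R / M = 130·4 / 8 = 520 / 8 = 65.

C = 65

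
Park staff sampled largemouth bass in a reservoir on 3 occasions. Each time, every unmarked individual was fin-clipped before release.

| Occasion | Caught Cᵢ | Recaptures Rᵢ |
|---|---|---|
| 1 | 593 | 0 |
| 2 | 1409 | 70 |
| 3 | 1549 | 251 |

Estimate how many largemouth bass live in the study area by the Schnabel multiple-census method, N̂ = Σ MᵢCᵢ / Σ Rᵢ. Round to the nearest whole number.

N ≈ 11,926

Marked at large before each occasion: Mᵢ = Σⱼ<ᵢ (Cⱼ − Rⱼ) → M1=0, M2=593, M3=1932
Σ MᵢCᵢ = 0·593 + 593·1409 + 1932·1549 = 0 + 835537 + 2992668 = 3828205
Σ Rᵢ = 0 + 70 + 251 = 321
N̂ = 3828205 / 321 ≈ 11925.9 → 11926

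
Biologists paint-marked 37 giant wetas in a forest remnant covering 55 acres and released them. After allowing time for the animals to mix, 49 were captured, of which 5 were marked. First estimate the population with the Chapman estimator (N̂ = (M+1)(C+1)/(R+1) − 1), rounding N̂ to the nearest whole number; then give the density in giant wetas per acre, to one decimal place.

density ≈ 5.7 giant wetas per acre

N̂ = 38·50/6 − 1 = 1900/6 − 1 ≈ 315.7 → 316
Density = N̂ / area = 316 / 55 ≈ 5.745 → 5.7 per acre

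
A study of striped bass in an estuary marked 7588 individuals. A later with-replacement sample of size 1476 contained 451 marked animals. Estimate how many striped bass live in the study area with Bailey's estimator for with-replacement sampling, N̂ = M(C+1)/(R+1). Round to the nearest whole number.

N̂ = 7588·(1476+1)/(451+1) = 7588·1477/452 = 11207476/452 ≈ 24795.3 → 24795

N ≈ 24,795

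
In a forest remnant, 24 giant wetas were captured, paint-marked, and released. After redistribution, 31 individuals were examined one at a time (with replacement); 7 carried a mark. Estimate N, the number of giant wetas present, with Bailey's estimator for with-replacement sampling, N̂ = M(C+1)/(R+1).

N = 96

N̂ = 24·(31+1)/(7+1) = 24·32/8 = 768/8 = 96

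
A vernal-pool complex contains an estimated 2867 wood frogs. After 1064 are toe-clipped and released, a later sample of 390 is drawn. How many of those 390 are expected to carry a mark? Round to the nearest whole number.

The marked fraction of the population is 1064/2867, so in a sample of 390 expect C·(M/N) marked.
E[R] = 1064 × 390 / 2867 = 414960 / 2867 ≈ 144.7 → 145

expected recaptures ≈ 145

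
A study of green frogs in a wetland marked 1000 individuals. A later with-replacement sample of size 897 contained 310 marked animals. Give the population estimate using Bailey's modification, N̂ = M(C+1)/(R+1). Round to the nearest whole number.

N ≈ 2887

N̂ = 1000·(897+1)/(310+1) = 1000·898/311 = 898000/311 ≈ 2887.46 → 2887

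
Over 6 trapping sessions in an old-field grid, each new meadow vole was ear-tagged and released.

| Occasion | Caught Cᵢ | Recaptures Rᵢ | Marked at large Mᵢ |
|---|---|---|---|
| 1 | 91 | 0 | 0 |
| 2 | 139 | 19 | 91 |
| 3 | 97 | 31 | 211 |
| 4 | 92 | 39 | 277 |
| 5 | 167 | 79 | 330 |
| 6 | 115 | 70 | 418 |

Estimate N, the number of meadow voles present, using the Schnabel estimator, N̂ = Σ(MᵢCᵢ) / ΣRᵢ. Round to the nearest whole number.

Σ MᵢCᵢ = 0·91 + 91·139 + 211·97 + 277·92 + 330·167 + 418·115 = 0 + 12649 + 20467 + 25484 + 55110 + 48070 = 161780
Σ Rᵢ = 0 + 19 + 31 + 39 + 79 + 70 = 238
N̂ = 161780 / 238 ≈ 679.7 → 680

N ≈ 680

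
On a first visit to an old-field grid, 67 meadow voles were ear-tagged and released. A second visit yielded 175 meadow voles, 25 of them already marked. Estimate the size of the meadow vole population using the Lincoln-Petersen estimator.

If marked individuals mix randomly, R/C ≈ M/N, giving N ≈ M·C/R.
N = (67 × 175) / 25 = 11725 / 25 = 469

N = 469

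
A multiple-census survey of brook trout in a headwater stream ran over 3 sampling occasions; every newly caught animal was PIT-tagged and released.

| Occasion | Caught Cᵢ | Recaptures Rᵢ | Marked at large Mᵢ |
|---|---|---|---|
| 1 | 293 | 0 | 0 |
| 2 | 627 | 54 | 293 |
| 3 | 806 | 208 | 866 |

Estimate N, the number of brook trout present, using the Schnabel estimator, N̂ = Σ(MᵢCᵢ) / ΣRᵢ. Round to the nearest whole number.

Σ MᵢCᵢ = 0·293 + 293·627 + 866·806 = 0 + 183711 + 697996 = 881707
Σ Rᵢ = 0 + 54 + 208 = 262
N̂ = 881707 / 262 ≈ 3365.3 → 3365

N ≈ 3365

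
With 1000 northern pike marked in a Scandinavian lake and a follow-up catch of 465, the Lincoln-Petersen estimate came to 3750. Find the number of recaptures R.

R = 124

From N = M·C/R: R = M·C / N = 1000·465 / 3750 = 465000 / 3750 = 124.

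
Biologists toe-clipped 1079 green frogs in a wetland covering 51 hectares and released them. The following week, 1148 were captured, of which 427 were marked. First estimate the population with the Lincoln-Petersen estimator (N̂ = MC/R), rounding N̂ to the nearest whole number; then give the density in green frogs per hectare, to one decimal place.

density ≈ 56.9 green frogs per hectare

N̂ = 1079·1148/427 = 1238692/427 ≈ 2900.9 → 2901
Density = N̂ / area = 2901 / 51 ≈ 56.88 → 56.9 per hectare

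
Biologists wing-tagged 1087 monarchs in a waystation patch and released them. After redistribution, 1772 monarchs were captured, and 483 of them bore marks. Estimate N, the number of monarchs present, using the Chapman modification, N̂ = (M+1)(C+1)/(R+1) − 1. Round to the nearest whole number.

N̂ = (1087+1)(1772+1)/(483+1) − 1 = 1088·1773/484 − 1
= 1929024/484 − 1 ≈ 3985.6 − 1 ≈ 3984.6 → 3985

N ≈ 3985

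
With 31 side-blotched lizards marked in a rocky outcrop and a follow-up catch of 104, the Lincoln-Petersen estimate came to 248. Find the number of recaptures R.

R = 13

From N = M·C/R: R = M·C / N = 31·104 / 248 = 3224 / 248 = 13.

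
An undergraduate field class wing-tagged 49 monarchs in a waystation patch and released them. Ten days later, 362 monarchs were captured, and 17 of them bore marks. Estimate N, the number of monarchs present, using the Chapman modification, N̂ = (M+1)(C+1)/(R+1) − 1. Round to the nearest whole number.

N ≈ 1007

N̂ = (49+1)(362+1)/(17+1) − 1 = 50·363/18 − 1
= 18150/18 − 1 ≈ 1008.3 − 1 ≈ 1007.3 → 1007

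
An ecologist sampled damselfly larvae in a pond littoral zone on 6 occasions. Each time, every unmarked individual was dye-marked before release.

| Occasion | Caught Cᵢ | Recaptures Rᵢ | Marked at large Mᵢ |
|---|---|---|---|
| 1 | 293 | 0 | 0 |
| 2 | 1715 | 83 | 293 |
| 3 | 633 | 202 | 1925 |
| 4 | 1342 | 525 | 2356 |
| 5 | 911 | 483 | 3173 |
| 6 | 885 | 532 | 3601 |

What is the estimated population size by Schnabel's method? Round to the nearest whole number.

Σ MᵢCᵢ = 0·293 + 293·1715 + 1925·633 + 2356·1342 + 3173·911 + 3601·885 = 0 + 502495 + 1218525 + 3161752 + 2890603 + 3186885 = 10960260
Σ Rᵢ = 0 + 83 + 202 + 525 + 483 + 532 = 1825
N̂ = 10960260 / 1825 ≈ 6005.6 → 6006

N ≈ 6006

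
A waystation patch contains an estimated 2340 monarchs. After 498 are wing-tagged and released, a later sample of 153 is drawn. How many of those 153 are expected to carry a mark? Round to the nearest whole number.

expected recaptures ≈ 33

The marked fraction of the population is 498/2340, so in a sample of 153 expect C·(M/N) marked.
E[R] = 498 × 153 / 2340 = 76194 / 2340 ≈ 32.6 → 33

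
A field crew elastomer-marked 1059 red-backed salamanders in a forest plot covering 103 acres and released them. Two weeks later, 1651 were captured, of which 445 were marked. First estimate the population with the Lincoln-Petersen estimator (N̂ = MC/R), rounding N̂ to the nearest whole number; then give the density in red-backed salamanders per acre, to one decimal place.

density ≈ 38.1 red-backed salamanders per acre

N̂ = 1059·1651/445 = 1748409/445 ≈ 3929.0 → 3929
Density = N̂ / area = 3929 / 103 ≈ 38.146 → 38.1 per acre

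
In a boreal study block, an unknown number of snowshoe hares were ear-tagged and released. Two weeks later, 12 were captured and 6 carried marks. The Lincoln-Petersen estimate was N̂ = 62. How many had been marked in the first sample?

M = 31

From N = M·C/R: M = N·R / C = 62·6 / 12 = 372 / 12 = 31.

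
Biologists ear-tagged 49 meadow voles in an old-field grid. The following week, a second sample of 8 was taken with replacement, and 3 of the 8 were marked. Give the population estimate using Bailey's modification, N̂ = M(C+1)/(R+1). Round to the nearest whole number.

N̂ = 49·(8+1)/(3+1) = 49·9/4 = 441/4 ≈ 110.2 → 110

N ≈ 110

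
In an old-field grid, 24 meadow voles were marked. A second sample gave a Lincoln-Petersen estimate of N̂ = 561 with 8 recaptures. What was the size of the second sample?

From N = M·C/R: C = N·R / M = 561·8 / 24 = 4488 / 24 = 187.

C = 187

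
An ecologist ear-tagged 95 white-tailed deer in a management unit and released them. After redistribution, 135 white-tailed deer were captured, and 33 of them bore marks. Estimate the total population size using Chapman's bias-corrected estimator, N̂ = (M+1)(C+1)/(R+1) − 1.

N̂ = (95+1)(135+1)/(33+1) − 1 = 96·136/34 − 1
= 13056/34 − 1 = 384 − 1 = 383

N = 383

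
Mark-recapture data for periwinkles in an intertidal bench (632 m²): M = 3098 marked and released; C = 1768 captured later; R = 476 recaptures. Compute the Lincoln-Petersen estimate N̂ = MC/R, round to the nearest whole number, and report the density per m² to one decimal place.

density ≈ 18.2 periwinkles per m²

N̂ = 3098·1768/476 = 5477264/476 ≈ 11506.9 → 11507
Density = N̂ / area = 11507 / 632 ≈ 18.21 → 18.2 per m²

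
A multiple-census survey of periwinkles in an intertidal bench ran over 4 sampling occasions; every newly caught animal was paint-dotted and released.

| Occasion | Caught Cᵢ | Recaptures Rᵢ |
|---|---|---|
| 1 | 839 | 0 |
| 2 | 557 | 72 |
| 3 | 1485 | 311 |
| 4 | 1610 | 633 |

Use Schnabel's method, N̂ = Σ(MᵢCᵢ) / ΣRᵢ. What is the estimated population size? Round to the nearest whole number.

Marked at large before each occasion: Mᵢ = Σⱼ<ᵢ (Cⱼ − Rⱼ) → M1=0, M2=839, M3=1324, M4=2498
Σ MᵢCᵢ = 0·839 + 839·557 + 1324·1485 + 2498·1610 = 0 + 467323 + 1966140 + 4021780 = 6455243
Σ Rᵢ = 0 + 72 + 311 + 633 = 1016
N̂ = 6455243 / 1016 ≈ 6353.6 → 6354

N ≈ 6354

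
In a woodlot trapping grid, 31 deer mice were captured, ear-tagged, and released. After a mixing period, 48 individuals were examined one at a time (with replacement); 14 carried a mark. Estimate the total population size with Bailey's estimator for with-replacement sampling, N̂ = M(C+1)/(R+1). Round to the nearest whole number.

N̂ = 31·(48+1)/(14+1) = 31·49/15 = 1519/15 ≈ 101.3 → 101

N ≈ 101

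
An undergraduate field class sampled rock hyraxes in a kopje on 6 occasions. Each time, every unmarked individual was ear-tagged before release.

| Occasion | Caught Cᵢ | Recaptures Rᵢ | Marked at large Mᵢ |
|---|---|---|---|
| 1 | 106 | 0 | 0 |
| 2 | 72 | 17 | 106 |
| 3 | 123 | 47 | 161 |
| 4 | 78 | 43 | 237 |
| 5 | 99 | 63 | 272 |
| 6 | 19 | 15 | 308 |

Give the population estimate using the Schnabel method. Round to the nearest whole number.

Σ MᵢCᵢ = 0·106 + 106·72 + 161·123 + 237·78 + 272·99 + 308·19 = 0 + 7632 + 19803 + 18486 + 26928 + 5852 = 78701
Σ Rᵢ = 0 + 17 + 47 + 43 + 63 + 15 = 185
N̂ = 78701 / 185 ≈ 425.4 → 425

N ≈ 425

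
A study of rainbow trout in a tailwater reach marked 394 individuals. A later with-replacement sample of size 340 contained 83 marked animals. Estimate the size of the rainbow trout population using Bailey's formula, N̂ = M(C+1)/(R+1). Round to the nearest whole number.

N̂ = 394·(340+1)/(83+1) = 394·341/84 = 134354/84 ≈ 1599.45 → 1599

N ≈ 1599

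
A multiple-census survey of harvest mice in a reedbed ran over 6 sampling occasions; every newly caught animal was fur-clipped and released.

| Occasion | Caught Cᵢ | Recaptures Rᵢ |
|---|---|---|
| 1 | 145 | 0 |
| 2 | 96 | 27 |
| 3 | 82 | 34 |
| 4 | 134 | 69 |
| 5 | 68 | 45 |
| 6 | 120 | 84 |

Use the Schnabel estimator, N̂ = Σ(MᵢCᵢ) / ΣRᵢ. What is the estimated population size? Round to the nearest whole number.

Marked at large before each occasion: Mᵢ = Σⱼ<ᵢ (Cⱼ − Rⱼ) → M1=0, M2=145, M3=214, M4=262, M5=327, M6=350
Σ MᵢCᵢ = 0·145 + 145·96 + 214·82 + 262·134 + 327·68 + 350·120 = 0 + 13920 + 17548 + 35108 + 22236 + 42000 = 130812
Σ Rᵢ = 0 + 27 + 34 + 69 + 45 + 84 = 259
N̂ = 130812 / 259 ≈ 505.1 → 505

N ≈ 505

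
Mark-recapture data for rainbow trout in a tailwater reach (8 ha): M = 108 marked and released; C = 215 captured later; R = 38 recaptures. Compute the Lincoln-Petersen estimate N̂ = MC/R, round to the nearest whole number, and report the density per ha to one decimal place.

N̂ = 108·215/38 = 23220/38 ≈ 611.1 → 611
Density = N̂ / area = 611 / 8 ≈ 76.38 → 76.4 per ha

density ≈ 76.4 rainbow trout per ha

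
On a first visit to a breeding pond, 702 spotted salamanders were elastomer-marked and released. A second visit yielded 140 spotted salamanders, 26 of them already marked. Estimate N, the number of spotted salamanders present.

N = 3780

If marked individuals mix randomly, R/C ≈ M/N, giving N ≈ M·C/R.
N = (702 × 140) / 26 = 98280 / 26 = 3780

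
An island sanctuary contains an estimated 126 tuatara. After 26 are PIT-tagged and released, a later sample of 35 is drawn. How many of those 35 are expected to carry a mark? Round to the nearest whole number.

expected recaptures ≈ 7

The marked fraction of the population is 26/126, so in a sample of 35 expect C·(M/N) marked.
E[R] = 26 × 35 / 126 = 910 / 126 ≈ 7.2 → 7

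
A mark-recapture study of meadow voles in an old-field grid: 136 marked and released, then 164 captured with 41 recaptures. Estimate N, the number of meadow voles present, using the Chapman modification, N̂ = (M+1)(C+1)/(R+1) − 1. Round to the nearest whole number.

N̂ = (136+1)(164+1)/(41+1) − 1 = 137·165/42 − 1
= 22605/42 − 1 ≈ 538.2 − 1 ≈ 537.2 → 537

N ≈ 537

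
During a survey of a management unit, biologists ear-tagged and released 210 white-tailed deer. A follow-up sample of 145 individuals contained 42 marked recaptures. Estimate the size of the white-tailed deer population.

Lincoln-Petersen assumes M/N = R/C, so N = M·C / R.
N = (210 × 145) / 42 = 30450 / 42 = 725

N = 725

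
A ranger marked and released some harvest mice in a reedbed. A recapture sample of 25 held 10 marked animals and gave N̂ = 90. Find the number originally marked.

M = 36

From N = M·C/R: M = N·R / C = 90·10 / 25 = 900 / 25 = 36.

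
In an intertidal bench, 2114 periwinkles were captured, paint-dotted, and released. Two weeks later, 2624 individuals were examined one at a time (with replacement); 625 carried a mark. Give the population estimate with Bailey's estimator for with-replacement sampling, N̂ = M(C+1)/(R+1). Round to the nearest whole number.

N̂ = 2114·(2624+1)/(625+1) = 2114·2625/626 = 5549250/626 ≈ 8864.6 → 8865

N ≈ 8865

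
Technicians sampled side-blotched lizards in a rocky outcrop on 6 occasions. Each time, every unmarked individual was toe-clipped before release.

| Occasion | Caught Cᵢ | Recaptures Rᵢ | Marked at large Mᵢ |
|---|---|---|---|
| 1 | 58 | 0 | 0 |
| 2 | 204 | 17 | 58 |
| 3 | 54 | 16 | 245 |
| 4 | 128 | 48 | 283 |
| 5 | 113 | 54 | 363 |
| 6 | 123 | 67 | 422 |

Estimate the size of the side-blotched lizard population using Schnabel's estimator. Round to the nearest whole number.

Σ MᵢCᵢ = 0·58 + 58·204 + 245·54 + 283·128 + 363·113 + 422·123 = 0 + 11832 + 13230 + 36224 + 41019 + 51906 = 154211
Σ Rᵢ = 0 + 17 + 16 + 48 + 54 + 67 = 202
N̂ = 154211 / 202 ≈ 763.4 → 763

N ≈ 763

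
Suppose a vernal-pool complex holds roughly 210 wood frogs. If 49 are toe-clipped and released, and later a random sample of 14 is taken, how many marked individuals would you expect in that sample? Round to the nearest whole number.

expected recaptures ≈ 3

The marked fraction of the population is 49/210, so in a sample of 14 expect C·(M/N) marked.
E[R] = 49 × 14 / 210 = 686 / 210 ≈ 3.3 → 3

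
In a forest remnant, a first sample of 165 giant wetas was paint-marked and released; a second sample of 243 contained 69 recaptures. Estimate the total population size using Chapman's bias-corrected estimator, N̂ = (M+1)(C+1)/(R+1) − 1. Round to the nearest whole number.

N ≈ 578

N̂ = (165+1)(243+1)/(69+1) − 1 = 166·244/70 − 1
= 40504/70 − 1 ≈ 578.6 − 1 ≈ 577.6 → 578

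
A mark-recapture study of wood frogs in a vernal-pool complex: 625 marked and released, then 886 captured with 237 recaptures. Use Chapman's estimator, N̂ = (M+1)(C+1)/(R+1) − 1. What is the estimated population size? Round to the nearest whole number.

N ≈ 2332

N̂ = (625+1)(886+1)/(237+1) − 1 = 626·887/238 − 1
= 555262/238 − 1 ≈ 2333.0 − 1 ≈ 2332.0 → 2332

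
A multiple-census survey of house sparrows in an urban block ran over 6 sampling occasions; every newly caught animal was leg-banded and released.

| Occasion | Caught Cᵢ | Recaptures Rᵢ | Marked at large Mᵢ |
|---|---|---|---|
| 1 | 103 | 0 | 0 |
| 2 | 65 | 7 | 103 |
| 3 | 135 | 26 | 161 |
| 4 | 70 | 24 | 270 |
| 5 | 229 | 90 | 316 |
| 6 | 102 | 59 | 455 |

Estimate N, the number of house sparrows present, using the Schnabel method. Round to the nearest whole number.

Σ MᵢCᵢ = 0·103 + 103·65 + 161·135 + 270·70 + 316·229 + 455·102 = 0 + 6695 + 21735 + 18900 + 72364 + 46410 = 166104
Σ Rᵢ = 0 + 7 + 26 + 24 + 90 + 59 = 206
N̂ = 166104 / 206 ≈ 806.3 → 806

N ≈ 806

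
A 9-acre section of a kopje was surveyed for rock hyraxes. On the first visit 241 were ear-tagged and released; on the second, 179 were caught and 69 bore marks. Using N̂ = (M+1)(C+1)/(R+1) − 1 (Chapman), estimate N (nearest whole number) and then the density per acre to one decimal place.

density ≈ 69.0 rock hyraxes per acre

N̂ = 242·180/70 − 1 = 43560/70 − 1 ≈ 621.3 → 621
Density = N̂ / area = 621 / 9 = 69.0 per acre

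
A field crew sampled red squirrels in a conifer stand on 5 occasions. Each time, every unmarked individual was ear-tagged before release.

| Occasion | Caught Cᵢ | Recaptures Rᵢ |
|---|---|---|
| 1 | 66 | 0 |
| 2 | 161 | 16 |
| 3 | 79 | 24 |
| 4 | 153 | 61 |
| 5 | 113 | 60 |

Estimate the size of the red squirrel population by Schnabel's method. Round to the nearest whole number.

N ≈ 674

Marked at large before each occasion: Mᵢ = Σⱼ<ᵢ (Cⱼ − Rⱼ) → M1=0, M2=66, M3=211, M4=266, M5=358
Σ MᵢCᵢ = 0·66 + 66·161 + 211·79 + 266·153 + 358·113 = 0 + 10626 + 16669 + 40698 + 40454 = 108447
Σ Rᵢ = 0 + 16 + 24 + 61 + 60 = 161
N̂ = 108447 / 161 ≈ 673.6 → 674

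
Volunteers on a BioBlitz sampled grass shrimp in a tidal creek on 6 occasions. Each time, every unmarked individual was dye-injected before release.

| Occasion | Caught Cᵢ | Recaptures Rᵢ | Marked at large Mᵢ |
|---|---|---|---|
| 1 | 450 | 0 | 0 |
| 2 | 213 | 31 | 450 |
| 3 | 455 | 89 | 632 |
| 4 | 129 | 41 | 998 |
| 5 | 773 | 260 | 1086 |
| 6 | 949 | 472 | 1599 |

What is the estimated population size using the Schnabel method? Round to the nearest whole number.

N ≈ 3213

Σ MᵢCᵢ = 0·450 + 450·213 + 632·455 + 998·129 + 1086·773 + 1599·949 = 0 + 95850 + 287560 + 128742 + 839478 + 1517451 = 2869081
Σ Rᵢ = 0 + 31 + 89 + 41 + 260 + 472 = 893
N̂ = 2869081 / 893 ≈ 3212.9 → 3213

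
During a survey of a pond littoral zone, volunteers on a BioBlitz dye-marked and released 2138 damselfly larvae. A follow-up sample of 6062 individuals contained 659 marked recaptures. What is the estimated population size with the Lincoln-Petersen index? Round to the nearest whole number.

N ≈ 19,667

If marked individuals mix randomly, R/C ≈ M/N, giving N ≈ M·C/R.
N = (2138 × 6062) / 659 = 12960556 / 659 ≈ 19667.0 → 19667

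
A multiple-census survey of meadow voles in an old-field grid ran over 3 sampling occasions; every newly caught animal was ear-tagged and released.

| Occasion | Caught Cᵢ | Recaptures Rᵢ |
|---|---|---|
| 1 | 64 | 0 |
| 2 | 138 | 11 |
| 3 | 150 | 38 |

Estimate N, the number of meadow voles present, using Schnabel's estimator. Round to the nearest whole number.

Marked at large before each occasion: Mᵢ = Σⱼ<ᵢ (Cⱼ − Rⱼ) → M1=0, M2=64, M3=191
Σ MᵢCᵢ = 0·64 + 64·138 + 191·150 = 0 + 8832 + 28650 = 37482
Σ Rᵢ = 0 + 11 + 38 = 49
N̂ = 37482 / 49 ≈ 764.9 → 765

N ≈ 765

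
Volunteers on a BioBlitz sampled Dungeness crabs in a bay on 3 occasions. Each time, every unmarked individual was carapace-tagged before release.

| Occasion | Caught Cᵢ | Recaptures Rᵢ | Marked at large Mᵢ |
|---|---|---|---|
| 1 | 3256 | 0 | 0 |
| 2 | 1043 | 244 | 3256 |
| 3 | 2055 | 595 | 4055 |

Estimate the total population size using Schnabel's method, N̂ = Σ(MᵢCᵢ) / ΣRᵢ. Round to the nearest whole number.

N ≈ 13,980

Σ MᵢCᵢ = 0·3256 + 3256·1043 + 4055·2055 = 0 + 3396008 + 8333025 = 11729033
Σ Rᵢ = 0 + 244 + 595 = 839
N̂ = 11729033 / 839 ≈ 13979.8 → 13980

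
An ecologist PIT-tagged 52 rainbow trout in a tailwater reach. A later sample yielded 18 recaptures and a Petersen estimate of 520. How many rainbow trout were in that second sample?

From N = M·C/R: C = N·R / M = 520·18 / 52 = 9360 / 52 = 180.

C = 180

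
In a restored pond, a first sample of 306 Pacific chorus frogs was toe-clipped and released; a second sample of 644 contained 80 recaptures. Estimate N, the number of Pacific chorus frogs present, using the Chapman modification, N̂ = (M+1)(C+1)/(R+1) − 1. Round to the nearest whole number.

N ≈ 2444

N̂ = (306+1)(644+1)/(80+1) − 1 = 307·645/81 − 1
= 198015/81 − 1 ≈ 2444.6 − 1 ≈ 2443.6 → 2444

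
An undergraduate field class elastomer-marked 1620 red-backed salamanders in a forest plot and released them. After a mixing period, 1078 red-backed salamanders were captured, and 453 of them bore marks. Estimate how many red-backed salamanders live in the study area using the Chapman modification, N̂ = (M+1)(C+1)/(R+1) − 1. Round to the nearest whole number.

N̂ = (1620+1)(1078+1)/(453+1) − 1 = 1621·1079/454 − 1
= 1749059/454 − 1 ≈ 3852.6 − 1 ≈ 3851.6 → 3852

N ≈ 3852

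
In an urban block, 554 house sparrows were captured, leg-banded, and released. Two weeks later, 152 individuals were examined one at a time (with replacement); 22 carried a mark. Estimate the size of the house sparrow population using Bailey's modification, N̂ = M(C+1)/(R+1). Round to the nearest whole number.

N̂ = 554·(152+1)/(22+1) = 554·153/23 = 84762/23 ≈ 3685.3 → 3685

N ≈ 3685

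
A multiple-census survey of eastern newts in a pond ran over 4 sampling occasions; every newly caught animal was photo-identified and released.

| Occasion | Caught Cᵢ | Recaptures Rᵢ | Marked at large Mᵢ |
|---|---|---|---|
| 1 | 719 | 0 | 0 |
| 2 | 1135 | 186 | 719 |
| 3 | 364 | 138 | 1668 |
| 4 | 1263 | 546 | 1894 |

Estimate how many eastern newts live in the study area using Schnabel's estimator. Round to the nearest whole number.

Σ MᵢCᵢ = 0·719 + 719·1135 + 1668·364 + 1894·1263 = 0 + 816065 + 607152 + 2392122 = 3815339
Σ Rᵢ = 0 + 186 + 138 + 546 = 870
N̂ = 3815339 / 870 ≈ 4385.4 → 4385

N ≈ 4385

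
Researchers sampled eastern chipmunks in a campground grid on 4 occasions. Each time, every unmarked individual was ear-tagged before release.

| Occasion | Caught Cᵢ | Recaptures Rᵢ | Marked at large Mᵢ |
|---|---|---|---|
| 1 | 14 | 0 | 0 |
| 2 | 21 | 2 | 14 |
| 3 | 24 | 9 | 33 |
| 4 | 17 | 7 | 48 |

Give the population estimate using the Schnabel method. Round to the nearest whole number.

Σ MᵢCᵢ = 0·14 + 14·21 + 33·24 + 48·17 = 0 + 294 + 792 + 816 = 1902
Σ Rᵢ = 0 + 2 + 9 + 7 = 18
N̂ = 1902 / 18 ≈ 105.7 → 106

N ≈ 106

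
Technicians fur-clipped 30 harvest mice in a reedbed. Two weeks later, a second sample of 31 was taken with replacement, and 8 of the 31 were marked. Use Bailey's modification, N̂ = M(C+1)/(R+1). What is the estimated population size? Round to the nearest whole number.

N̂ = 30·(31+1)/(8+1) = 30·32/9 = 960/9 ≈ 106.7 → 107

N ≈ 107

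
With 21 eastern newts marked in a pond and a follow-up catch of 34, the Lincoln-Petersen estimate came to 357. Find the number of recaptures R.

From N = M·C/R: R = M·C / N = 21·34 / 357 = 714 / 357 = 2.

R = 2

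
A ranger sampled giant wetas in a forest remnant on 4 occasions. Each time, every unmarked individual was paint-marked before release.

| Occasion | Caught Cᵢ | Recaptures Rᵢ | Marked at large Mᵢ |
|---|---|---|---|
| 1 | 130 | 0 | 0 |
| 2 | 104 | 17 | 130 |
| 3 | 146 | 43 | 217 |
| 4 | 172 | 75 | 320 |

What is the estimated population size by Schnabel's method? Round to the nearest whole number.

Σ MᵢCᵢ = 0·130 + 130·104 + 217·146 + 320·172 = 0 + 13520 + 31682 + 55040 = 100242
Σ Rᵢ = 0 + 17 + 43 + 75 = 135
N̂ = 100242 / 135 ≈ 742.5 → 743

N ≈ 743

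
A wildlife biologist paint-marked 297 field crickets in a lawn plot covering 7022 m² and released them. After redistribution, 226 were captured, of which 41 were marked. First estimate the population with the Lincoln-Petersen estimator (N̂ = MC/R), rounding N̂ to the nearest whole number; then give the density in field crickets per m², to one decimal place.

density ≈ 0.2 field crickets per m²

N̂ = 297·226/41 = 67122/41 ≈ 1637.1 → 1637
Density = N̂ / area = 1637 / 7022 ≈ 0.23 → 0.2 per m²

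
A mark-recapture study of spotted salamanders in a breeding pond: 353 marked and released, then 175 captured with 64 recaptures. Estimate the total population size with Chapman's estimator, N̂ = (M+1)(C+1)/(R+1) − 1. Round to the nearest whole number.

N ≈ 958

N̂ = (353+1)(175+1)/(64+1) − 1 = 354·176/65 − 1
= 62304/65 − 1 ≈ 958.5 − 1 ≈ 957.5 → 958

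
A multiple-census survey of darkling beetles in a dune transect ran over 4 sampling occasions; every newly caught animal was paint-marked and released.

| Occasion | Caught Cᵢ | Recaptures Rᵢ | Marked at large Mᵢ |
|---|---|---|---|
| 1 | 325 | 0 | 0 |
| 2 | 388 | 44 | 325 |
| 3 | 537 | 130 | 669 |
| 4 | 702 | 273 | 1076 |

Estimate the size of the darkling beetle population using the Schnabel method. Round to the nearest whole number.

N ≈ 2776

Σ MᵢCᵢ = 0·325 + 325·388 + 669·537 + 1076·702 = 0 + 126100 + 359253 + 755352 = 1240705
Σ Rᵢ = 0 + 44 + 130 + 273 = 447
N̂ = 1240705 / 447 ≈ 2775.6 → 2776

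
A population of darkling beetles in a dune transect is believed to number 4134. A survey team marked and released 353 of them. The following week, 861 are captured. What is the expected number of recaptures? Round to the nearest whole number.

expected recaptures ≈ 74

The marked fraction of the population is 353/4134, so in a sample of 861 expect C·(M/N) marked.
E[R] = 353 × 861 / 4134 = 303933 / 4134 ≈ 73.5 → 74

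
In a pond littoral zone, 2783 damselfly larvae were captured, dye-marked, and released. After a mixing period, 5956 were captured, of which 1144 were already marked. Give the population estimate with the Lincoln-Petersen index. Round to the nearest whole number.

N ≈ 14,489

N = (2783 × 5956) / 1144 = 16575548 / 1144 ≈ 14489.1 → 14489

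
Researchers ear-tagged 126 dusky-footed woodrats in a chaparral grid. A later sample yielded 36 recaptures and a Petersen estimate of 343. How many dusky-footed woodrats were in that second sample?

C = 98

From N = M·C/R: C = N·R / M = 343·36 / 126 = 12348 / 126 = 98.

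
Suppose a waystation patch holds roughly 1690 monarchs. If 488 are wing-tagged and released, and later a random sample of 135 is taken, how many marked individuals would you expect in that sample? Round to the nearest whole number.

expected recaptures ≈ 39

The marked fraction of the population is 488/1690, so in a sample of 135 expect C·(M/N) marked.
E[R] = 488 × 135 / 1690 = 65880 / 1690 ≈ 39.0 → 39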